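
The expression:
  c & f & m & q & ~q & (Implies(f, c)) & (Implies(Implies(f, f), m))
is never true.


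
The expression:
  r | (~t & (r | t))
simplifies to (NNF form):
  r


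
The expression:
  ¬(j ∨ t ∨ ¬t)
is never true.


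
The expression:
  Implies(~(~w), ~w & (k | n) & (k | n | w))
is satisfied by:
  {w: False}


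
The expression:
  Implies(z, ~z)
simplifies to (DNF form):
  ~z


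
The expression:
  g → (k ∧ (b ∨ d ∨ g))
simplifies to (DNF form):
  k ∨ ¬g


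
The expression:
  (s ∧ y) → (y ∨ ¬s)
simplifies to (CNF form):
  True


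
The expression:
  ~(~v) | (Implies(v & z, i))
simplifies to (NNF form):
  True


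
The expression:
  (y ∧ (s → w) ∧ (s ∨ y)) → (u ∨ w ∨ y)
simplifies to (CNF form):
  True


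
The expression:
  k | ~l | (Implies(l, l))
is always true.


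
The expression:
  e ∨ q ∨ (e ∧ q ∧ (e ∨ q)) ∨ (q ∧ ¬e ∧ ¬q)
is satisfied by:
  {q: True, e: True}
  {q: True, e: False}
  {e: True, q: False}


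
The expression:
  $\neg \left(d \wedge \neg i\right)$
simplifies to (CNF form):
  $i \vee \neg d$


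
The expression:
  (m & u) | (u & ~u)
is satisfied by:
  {m: True, u: True}


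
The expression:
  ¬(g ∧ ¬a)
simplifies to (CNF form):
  a ∨ ¬g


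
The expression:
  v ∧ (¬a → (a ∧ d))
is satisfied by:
  {a: True, v: True}


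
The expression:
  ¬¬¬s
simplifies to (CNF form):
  ¬s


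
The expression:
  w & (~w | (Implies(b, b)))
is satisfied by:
  {w: True}


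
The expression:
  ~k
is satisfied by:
  {k: False}


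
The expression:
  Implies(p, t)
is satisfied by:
  {t: True, p: False}
  {p: False, t: False}
  {p: True, t: True}


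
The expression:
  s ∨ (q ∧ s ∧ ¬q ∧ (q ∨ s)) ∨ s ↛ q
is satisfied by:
  {s: True}


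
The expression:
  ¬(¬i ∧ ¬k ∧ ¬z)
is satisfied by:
  {i: True, k: True, z: True}
  {i: True, k: True, z: False}
  {i: True, z: True, k: False}
  {i: True, z: False, k: False}
  {k: True, z: True, i: False}
  {k: True, z: False, i: False}
  {z: True, k: False, i: False}


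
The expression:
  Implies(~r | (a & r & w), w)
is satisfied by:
  {r: True, w: True}
  {r: True, w: False}
  {w: True, r: False}


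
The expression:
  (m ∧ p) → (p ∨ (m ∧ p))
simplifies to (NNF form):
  True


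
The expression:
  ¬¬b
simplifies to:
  b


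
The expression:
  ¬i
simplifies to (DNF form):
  ¬i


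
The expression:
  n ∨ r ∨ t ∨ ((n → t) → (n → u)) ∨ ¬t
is always true.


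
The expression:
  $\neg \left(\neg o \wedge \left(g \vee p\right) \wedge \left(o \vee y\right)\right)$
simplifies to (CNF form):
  $\left(o \vee \neg g \vee \neg y\right) \wedge \left(o \vee \neg p \vee \neg y\right)$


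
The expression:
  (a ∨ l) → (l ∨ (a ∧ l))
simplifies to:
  l ∨ ¬a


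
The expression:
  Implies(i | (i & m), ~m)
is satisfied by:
  {m: False, i: False}
  {i: True, m: False}
  {m: True, i: False}


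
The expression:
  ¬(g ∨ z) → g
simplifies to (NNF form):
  g ∨ z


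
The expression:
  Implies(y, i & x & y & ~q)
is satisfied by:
  {i: True, x: True, q: False, y: False}
  {i: True, q: False, x: False, y: False}
  {x: True, i: False, q: False, y: False}
  {i: False, q: False, x: False, y: False}
  {i: True, x: True, q: True, y: False}
  {i: True, q: True, x: False, y: False}
  {x: True, q: True, i: False, y: False}
  {q: True, i: False, x: False, y: False}
  {y: True, i: True, x: True, q: False}


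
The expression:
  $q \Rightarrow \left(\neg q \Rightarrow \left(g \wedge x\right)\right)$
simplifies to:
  $\text{True}$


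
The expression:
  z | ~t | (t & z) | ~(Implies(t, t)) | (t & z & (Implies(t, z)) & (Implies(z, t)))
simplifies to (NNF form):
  z | ~t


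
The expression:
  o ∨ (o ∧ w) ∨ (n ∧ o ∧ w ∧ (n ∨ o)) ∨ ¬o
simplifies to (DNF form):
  True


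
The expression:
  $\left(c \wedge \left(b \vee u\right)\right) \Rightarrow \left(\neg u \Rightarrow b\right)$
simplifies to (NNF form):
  $\text{True}$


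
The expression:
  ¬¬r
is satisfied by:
  {r: True}


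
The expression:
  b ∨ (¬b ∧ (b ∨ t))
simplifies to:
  b ∨ t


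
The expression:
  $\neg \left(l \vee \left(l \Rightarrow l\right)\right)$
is never true.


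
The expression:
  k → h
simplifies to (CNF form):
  h ∨ ¬k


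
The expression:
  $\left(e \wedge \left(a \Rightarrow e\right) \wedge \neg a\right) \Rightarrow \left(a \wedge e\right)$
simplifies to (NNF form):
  $a \vee \neg e$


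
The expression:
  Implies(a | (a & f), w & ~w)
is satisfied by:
  {a: False}


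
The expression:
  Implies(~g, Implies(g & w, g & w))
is always true.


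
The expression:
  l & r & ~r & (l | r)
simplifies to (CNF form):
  False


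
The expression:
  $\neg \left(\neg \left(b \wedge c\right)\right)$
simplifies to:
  $b \wedge c$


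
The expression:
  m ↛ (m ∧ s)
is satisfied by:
  {m: True, s: False}


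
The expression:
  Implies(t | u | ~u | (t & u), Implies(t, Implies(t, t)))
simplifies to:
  True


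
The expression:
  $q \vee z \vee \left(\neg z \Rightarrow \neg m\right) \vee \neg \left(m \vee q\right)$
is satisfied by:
  {q: True, z: True, m: False}
  {q: True, m: False, z: False}
  {z: True, m: False, q: False}
  {z: False, m: False, q: False}
  {q: True, z: True, m: True}
  {q: True, m: True, z: False}
  {z: True, m: True, q: False}


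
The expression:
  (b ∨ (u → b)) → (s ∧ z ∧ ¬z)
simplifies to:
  u ∧ ¬b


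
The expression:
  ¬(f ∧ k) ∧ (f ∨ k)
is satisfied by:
  {k: True, f: False}
  {f: True, k: False}


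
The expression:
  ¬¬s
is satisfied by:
  {s: True}


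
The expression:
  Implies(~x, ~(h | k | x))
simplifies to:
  x | (~h & ~k)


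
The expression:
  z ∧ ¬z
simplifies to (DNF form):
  False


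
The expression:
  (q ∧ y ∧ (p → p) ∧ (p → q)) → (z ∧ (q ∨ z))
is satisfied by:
  {z: True, q: False, y: False}
  {q: False, y: False, z: False}
  {y: True, z: True, q: False}
  {y: True, q: False, z: False}
  {z: True, q: True, y: False}
  {q: True, z: False, y: False}
  {y: True, q: True, z: True}


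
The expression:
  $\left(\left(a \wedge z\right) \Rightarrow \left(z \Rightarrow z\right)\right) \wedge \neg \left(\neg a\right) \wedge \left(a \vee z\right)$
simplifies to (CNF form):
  $a$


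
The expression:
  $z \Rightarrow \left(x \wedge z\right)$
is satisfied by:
  {x: True, z: False}
  {z: False, x: False}
  {z: True, x: True}


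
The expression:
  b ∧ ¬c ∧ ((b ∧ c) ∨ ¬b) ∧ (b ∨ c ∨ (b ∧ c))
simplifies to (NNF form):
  False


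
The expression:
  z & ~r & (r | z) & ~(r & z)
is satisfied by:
  {z: True, r: False}


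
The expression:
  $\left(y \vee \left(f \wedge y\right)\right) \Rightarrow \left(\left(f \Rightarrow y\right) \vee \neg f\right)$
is always true.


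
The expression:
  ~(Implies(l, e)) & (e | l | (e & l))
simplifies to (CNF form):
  l & ~e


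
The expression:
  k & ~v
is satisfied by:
  {k: True, v: False}


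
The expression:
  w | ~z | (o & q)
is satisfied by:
  {o: True, w: True, q: True, z: False}
  {o: True, w: True, q: False, z: False}
  {w: True, q: True, o: False, z: False}
  {w: True, o: False, q: False, z: False}
  {o: True, q: True, w: False, z: False}
  {o: True, q: False, w: False, z: False}
  {q: True, o: False, w: False, z: False}
  {o: False, q: False, w: False, z: False}
  {o: True, z: True, w: True, q: True}
  {o: True, z: True, w: True, q: False}
  {z: True, w: True, q: True, o: False}
  {z: True, w: True, q: False, o: False}
  {z: True, o: True, q: True, w: False}


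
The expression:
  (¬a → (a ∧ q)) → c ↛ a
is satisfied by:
  {a: False}


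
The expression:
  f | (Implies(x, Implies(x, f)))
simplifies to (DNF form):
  f | ~x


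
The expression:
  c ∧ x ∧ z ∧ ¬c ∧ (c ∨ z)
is never true.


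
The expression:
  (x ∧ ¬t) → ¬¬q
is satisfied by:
  {t: True, q: True, x: False}
  {t: True, q: False, x: False}
  {q: True, t: False, x: False}
  {t: False, q: False, x: False}
  {t: True, x: True, q: True}
  {t: True, x: True, q: False}
  {x: True, q: True, t: False}


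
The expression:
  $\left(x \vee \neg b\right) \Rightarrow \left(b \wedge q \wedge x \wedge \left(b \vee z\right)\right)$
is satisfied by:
  {q: True, b: True, x: False}
  {b: True, x: False, q: False}
  {x: True, q: True, b: True}


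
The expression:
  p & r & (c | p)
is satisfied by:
  {r: True, p: True}


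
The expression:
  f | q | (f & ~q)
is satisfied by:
  {q: True, f: True}
  {q: True, f: False}
  {f: True, q: False}


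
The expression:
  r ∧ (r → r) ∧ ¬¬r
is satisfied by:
  {r: True}


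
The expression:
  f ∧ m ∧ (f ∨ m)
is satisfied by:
  {m: True, f: True}


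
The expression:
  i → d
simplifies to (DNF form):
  d ∨ ¬i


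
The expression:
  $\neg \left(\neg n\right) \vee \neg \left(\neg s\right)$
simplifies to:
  $n \vee s$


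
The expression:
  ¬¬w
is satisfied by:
  {w: True}


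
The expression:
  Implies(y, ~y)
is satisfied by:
  {y: False}


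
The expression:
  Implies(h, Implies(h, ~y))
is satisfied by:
  {h: False, y: False}
  {y: True, h: False}
  {h: True, y: False}


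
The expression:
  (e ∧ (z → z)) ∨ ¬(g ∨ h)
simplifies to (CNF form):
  (e ∨ ¬g) ∧ (e ∨ ¬h)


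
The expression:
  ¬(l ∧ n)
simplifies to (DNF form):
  ¬l ∨ ¬n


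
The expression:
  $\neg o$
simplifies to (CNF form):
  $\neg o$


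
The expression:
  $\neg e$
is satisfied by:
  {e: False}


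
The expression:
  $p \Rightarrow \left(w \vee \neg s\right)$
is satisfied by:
  {w: True, s: False, p: False}
  {s: False, p: False, w: False}
  {p: True, w: True, s: False}
  {p: True, s: False, w: False}
  {w: True, s: True, p: False}
  {s: True, w: False, p: False}
  {p: True, s: True, w: True}


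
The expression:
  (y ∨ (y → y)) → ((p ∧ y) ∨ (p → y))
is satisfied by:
  {y: True, p: False}
  {p: False, y: False}
  {p: True, y: True}


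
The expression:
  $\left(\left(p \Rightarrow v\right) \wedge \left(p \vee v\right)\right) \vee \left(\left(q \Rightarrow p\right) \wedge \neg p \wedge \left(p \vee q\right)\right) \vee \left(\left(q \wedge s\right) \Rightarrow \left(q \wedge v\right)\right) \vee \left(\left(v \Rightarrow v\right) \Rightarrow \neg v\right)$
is always true.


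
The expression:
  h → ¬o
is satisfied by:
  {h: False, o: False}
  {o: True, h: False}
  {h: True, o: False}


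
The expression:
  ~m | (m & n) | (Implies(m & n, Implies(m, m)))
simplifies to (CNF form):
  True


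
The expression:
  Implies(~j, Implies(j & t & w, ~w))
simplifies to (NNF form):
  True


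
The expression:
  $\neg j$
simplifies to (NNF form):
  $\neg j$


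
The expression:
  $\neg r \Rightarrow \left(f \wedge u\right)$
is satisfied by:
  {r: True, u: True, f: True}
  {r: True, u: True, f: False}
  {r: True, f: True, u: False}
  {r: True, f: False, u: False}
  {u: True, f: True, r: False}


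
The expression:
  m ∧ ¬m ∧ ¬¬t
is never true.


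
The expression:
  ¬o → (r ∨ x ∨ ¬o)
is always true.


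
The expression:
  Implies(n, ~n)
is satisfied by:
  {n: False}


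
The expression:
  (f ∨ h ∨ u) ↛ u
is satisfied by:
  {h: True, f: True, u: False}
  {h: True, f: False, u: False}
  {f: True, h: False, u: False}


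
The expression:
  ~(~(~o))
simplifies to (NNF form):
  ~o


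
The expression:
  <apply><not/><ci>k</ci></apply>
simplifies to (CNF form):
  <apply><not/><ci>k</ci></apply>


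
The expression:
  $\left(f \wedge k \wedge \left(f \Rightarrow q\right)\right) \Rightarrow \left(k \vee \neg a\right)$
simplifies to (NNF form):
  $\text{True}$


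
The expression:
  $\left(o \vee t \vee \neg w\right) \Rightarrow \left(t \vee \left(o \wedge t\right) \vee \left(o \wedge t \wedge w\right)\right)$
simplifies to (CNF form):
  $\left(t \vee w\right) \wedge \left(t \vee \neg o\right)$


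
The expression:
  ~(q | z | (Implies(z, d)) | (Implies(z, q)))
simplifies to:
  False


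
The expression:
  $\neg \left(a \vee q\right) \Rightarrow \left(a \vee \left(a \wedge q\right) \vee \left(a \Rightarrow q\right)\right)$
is always true.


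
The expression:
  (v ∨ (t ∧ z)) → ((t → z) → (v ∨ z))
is always true.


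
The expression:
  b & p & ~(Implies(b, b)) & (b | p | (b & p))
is never true.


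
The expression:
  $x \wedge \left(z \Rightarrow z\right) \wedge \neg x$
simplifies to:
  $\text{False}$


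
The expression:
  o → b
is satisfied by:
  {b: True, o: False}
  {o: False, b: False}
  {o: True, b: True}


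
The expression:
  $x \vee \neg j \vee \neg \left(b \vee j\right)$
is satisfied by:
  {x: True, j: False}
  {j: False, x: False}
  {j: True, x: True}


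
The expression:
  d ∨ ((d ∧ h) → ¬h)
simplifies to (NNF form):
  True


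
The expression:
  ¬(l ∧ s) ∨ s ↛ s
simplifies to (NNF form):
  ¬l ∨ ¬s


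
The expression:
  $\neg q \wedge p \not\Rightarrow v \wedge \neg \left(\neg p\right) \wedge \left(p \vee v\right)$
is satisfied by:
  {p: True, q: False, v: False}


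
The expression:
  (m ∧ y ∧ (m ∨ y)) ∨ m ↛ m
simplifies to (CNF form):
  m ∧ y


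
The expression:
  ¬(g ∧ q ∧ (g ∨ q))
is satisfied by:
  {g: False, q: False}
  {q: True, g: False}
  {g: True, q: False}


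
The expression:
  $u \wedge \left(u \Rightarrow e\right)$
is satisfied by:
  {e: True, u: True}


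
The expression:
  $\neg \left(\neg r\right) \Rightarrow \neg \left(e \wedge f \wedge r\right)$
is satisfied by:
  {e: False, r: False, f: False}
  {f: True, e: False, r: False}
  {r: True, e: False, f: False}
  {f: True, r: True, e: False}
  {e: True, f: False, r: False}
  {f: True, e: True, r: False}
  {r: True, e: True, f: False}


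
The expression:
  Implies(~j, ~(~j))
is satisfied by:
  {j: True}


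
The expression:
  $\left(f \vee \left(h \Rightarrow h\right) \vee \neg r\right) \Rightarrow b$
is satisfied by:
  {b: True}


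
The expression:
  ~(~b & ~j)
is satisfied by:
  {b: True, j: True}
  {b: True, j: False}
  {j: True, b: False}


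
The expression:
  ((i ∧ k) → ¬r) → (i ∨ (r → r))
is always true.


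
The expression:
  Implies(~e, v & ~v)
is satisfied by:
  {e: True}


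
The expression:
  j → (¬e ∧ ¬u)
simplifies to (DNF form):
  (¬e ∧ ¬u) ∨ ¬j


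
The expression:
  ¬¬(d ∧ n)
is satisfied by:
  {d: True, n: True}


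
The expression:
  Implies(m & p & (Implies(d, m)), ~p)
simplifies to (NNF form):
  ~m | ~p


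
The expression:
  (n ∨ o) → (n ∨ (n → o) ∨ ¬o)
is always true.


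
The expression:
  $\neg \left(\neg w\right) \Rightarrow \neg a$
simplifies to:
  $\neg a \vee \neg w$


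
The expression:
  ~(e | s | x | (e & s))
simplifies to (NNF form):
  ~e & ~s & ~x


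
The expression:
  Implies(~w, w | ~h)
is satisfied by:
  {w: True, h: False}
  {h: False, w: False}
  {h: True, w: True}


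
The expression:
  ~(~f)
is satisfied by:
  {f: True}


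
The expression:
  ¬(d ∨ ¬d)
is never true.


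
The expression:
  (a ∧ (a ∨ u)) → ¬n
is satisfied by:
  {n: False, a: False}
  {a: True, n: False}
  {n: True, a: False}


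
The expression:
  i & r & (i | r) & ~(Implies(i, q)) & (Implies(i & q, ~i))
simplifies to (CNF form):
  i & r & ~q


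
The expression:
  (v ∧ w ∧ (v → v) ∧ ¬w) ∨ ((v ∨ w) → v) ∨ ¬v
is always true.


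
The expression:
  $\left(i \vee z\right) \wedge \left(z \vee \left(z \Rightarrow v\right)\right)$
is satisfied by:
  {i: True, z: True}
  {i: True, z: False}
  {z: True, i: False}


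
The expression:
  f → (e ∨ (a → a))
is always true.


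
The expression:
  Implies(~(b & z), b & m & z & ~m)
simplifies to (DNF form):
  b & z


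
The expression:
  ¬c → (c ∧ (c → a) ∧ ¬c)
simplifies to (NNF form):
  c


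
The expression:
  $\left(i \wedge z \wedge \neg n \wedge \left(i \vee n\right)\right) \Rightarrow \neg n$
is always true.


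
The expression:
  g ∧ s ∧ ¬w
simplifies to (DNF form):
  g ∧ s ∧ ¬w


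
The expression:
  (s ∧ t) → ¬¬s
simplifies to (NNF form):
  True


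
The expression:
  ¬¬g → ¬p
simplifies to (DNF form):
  ¬g ∨ ¬p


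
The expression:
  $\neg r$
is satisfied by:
  {r: False}


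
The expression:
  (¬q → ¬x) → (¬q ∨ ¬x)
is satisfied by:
  {q: False, x: False}
  {x: True, q: False}
  {q: True, x: False}


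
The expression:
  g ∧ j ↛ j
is never true.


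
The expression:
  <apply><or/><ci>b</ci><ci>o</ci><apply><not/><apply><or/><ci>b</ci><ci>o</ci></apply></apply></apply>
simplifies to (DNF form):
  <true/>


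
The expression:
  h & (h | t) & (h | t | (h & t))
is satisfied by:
  {h: True}


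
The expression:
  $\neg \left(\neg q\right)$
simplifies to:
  $q$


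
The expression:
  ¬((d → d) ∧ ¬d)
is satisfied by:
  {d: True}


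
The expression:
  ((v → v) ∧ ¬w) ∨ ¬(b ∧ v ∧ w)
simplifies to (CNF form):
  ¬b ∨ ¬v ∨ ¬w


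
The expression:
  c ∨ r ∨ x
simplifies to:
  c ∨ r ∨ x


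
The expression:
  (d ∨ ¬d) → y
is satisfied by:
  {y: True}


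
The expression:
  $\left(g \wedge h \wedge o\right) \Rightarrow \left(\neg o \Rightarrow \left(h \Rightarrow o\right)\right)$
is always true.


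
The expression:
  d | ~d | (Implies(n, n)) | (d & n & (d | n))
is always true.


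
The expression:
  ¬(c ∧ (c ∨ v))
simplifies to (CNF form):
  ¬c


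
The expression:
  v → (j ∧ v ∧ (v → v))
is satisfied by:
  {j: True, v: False}
  {v: False, j: False}
  {v: True, j: True}


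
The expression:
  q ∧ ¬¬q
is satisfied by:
  {q: True}


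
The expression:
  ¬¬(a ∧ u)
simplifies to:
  a ∧ u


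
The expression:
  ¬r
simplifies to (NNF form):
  ¬r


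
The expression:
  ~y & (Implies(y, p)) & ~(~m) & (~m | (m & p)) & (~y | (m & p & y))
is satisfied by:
  {m: True, p: True, y: False}


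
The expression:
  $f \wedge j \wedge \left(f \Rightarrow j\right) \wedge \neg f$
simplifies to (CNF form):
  $\text{False}$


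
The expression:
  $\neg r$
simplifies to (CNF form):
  $\neg r$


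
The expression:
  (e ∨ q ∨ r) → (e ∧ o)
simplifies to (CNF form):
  (e ∨ ¬q) ∧ (e ∨ ¬r) ∧ (o ∨ ¬e)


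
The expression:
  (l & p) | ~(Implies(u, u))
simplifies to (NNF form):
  l & p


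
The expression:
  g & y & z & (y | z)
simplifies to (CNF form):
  g & y & z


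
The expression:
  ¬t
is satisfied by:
  {t: False}


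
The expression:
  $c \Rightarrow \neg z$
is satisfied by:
  {c: False, z: False}
  {z: True, c: False}
  {c: True, z: False}


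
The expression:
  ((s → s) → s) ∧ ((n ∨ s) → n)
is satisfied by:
  {s: True, n: True}


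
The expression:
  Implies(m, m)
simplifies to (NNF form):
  True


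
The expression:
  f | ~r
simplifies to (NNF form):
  f | ~r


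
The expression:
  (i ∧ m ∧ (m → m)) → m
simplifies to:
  True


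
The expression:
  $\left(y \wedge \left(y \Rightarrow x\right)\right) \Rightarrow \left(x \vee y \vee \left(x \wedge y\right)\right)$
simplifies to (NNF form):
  $\text{True}$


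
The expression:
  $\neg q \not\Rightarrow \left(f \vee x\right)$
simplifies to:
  $\neg f \wedge \neg q \wedge \neg x$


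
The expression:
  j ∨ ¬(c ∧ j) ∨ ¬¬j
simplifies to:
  True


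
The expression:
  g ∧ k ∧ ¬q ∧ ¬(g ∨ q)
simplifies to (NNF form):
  False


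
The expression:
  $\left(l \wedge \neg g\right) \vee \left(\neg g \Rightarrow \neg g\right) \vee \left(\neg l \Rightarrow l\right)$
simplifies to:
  $\text{True}$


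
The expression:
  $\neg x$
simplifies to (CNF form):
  $\neg x$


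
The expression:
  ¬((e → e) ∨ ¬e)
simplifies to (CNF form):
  False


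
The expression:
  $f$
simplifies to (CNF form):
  $f$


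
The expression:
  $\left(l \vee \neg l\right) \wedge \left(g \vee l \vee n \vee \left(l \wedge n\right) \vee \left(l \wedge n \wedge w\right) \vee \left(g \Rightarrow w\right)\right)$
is always true.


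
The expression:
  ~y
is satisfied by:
  {y: False}


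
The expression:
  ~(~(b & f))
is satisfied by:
  {b: True, f: True}


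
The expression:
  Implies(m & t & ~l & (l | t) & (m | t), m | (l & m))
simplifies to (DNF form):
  True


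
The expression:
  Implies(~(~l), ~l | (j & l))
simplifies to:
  j | ~l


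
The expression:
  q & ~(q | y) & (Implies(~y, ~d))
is never true.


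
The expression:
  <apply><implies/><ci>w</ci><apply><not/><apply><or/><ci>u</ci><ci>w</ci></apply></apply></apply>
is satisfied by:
  {w: False}


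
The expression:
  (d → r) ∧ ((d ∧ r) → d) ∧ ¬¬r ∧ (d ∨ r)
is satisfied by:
  {r: True}


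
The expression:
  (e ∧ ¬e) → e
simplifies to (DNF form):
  True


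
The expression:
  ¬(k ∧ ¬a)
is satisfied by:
  {a: True, k: False}
  {k: False, a: False}
  {k: True, a: True}


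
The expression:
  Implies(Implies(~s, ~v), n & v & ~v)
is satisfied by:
  {v: True, s: False}


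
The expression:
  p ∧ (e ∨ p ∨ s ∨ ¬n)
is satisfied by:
  {p: True}


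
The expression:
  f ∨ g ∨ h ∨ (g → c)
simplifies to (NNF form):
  True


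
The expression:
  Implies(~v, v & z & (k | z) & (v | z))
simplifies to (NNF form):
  v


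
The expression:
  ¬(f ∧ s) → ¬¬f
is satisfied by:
  {f: True}


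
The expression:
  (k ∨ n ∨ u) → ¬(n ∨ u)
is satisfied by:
  {n: False, u: False}


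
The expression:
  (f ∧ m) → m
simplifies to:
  True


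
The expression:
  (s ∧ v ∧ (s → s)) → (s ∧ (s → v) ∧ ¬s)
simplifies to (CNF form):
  ¬s ∨ ¬v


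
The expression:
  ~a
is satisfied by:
  {a: False}


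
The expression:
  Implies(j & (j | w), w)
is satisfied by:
  {w: True, j: False}
  {j: False, w: False}
  {j: True, w: True}


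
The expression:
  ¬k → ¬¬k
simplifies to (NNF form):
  k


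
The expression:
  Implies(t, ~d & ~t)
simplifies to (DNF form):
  ~t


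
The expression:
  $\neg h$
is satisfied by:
  {h: False}


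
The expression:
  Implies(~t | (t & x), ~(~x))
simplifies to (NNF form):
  t | x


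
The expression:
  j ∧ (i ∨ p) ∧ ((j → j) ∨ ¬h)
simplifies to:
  j ∧ (i ∨ p)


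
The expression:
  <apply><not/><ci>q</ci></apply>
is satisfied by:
  {q: False}


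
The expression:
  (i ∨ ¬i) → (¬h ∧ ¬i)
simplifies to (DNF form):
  ¬h ∧ ¬i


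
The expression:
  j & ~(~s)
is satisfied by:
  {j: True, s: True}


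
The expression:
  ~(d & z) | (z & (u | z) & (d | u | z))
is always true.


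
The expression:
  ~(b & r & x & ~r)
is always true.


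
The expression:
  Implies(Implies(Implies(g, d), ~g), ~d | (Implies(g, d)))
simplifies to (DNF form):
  True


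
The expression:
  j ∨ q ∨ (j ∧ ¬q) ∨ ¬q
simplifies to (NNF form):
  True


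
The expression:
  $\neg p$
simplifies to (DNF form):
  $\neg p$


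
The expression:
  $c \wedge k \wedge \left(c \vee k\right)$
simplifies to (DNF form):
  $c \wedge k$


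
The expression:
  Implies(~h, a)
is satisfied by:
  {a: True, h: True}
  {a: True, h: False}
  {h: True, a: False}


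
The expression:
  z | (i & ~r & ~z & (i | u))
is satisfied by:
  {z: True, i: True, r: False}
  {z: True, i: False, r: False}
  {r: True, z: True, i: True}
  {r: True, z: True, i: False}
  {i: True, r: False, z: False}


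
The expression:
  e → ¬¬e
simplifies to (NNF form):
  True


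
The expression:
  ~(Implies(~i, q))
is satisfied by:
  {q: False, i: False}


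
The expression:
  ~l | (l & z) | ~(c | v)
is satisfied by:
  {z: True, c: False, l: False, v: False}
  {z: True, v: True, c: False, l: False}
  {z: True, c: True, l: False, v: False}
  {z: True, v: True, c: True, l: False}
  {v: False, c: False, l: False, z: False}
  {v: True, c: False, l: False, z: False}
  {c: True, v: False, l: False, z: False}
  {v: True, c: True, l: False, z: False}
  {l: True, z: True, v: False, c: False}
  {v: True, l: True, z: True, c: False}
  {l: True, z: True, c: True, v: False}
  {v: True, l: True, z: True, c: True}
  {l: True, z: False, c: False, v: False}


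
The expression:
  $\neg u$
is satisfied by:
  {u: False}


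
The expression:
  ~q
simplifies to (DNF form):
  ~q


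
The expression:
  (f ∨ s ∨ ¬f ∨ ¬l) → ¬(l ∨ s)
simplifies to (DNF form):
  ¬l ∧ ¬s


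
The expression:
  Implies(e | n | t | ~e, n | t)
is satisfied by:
  {n: True, t: True}
  {n: True, t: False}
  {t: True, n: False}


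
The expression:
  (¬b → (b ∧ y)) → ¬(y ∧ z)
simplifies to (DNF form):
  ¬b ∨ ¬y ∨ ¬z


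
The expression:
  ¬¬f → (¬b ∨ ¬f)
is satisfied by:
  {b: False, f: False}
  {f: True, b: False}
  {b: True, f: False}


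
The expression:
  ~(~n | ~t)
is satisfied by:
  {t: True, n: True}


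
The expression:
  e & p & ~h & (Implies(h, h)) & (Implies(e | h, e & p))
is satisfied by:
  {p: True, e: True, h: False}


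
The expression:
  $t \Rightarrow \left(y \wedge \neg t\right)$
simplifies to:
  $\neg t$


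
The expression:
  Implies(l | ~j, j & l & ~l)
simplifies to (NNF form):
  j & ~l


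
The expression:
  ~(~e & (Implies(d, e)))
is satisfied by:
  {d: True, e: True}
  {d: True, e: False}
  {e: True, d: False}


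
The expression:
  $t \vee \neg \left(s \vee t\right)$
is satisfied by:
  {t: True, s: False}
  {s: False, t: False}
  {s: True, t: True}


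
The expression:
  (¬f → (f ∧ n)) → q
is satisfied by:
  {q: True, f: False}
  {f: False, q: False}
  {f: True, q: True}


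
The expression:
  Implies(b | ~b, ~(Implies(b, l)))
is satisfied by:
  {b: True, l: False}


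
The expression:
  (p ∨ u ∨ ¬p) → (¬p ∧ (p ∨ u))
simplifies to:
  u ∧ ¬p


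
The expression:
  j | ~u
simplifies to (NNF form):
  j | ~u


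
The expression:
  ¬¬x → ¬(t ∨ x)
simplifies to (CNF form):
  ¬x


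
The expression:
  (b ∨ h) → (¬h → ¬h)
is always true.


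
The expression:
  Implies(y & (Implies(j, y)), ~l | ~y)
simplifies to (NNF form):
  ~l | ~y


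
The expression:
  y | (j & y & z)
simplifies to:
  y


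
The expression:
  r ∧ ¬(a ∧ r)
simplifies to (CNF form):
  r ∧ ¬a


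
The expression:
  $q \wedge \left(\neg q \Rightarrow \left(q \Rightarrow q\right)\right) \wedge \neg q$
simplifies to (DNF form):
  $\text{False}$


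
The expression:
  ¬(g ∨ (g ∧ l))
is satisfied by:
  {g: False}


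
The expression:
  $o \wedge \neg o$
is never true.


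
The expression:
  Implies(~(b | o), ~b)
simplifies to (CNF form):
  True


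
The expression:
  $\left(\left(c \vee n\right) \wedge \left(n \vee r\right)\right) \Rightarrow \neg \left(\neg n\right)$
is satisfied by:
  {n: True, r: False, c: False}
  {r: False, c: False, n: False}
  {n: True, c: True, r: False}
  {c: True, r: False, n: False}
  {n: True, r: True, c: False}
  {r: True, n: False, c: False}
  {n: True, c: True, r: True}


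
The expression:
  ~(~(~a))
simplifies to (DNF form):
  ~a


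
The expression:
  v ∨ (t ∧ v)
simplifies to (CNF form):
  v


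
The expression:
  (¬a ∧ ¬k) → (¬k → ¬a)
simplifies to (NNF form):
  True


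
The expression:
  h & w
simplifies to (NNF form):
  h & w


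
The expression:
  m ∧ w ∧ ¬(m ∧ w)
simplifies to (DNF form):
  False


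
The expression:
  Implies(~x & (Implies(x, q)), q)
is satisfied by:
  {x: True, q: True}
  {x: True, q: False}
  {q: True, x: False}


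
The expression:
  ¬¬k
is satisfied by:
  {k: True}


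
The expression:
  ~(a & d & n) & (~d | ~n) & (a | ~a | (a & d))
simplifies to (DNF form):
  ~d | ~n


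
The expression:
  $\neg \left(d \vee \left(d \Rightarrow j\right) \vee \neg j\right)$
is never true.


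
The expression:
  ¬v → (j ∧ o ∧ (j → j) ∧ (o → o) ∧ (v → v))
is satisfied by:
  {o: True, v: True, j: True}
  {o: True, v: True, j: False}
  {v: True, j: True, o: False}
  {v: True, j: False, o: False}
  {o: True, j: True, v: False}


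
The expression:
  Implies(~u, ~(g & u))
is always true.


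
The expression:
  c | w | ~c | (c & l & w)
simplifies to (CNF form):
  True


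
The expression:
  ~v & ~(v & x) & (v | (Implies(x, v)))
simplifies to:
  ~v & ~x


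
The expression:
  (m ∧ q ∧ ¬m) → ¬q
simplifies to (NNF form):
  True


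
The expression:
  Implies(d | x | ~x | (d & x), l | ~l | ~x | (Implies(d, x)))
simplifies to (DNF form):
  True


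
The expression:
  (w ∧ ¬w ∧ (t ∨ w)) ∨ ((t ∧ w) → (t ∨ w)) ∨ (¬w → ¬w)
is always true.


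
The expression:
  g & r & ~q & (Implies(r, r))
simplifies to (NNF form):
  g & r & ~q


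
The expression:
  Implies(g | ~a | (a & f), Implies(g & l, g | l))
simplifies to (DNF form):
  True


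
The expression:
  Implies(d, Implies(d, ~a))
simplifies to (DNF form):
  ~a | ~d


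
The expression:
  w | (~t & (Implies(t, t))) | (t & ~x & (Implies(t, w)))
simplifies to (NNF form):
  w | ~t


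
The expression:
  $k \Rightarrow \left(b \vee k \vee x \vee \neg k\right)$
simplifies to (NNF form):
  $\text{True}$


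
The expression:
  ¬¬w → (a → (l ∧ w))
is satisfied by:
  {l: True, w: False, a: False}
  {w: False, a: False, l: False}
  {a: True, l: True, w: False}
  {a: True, w: False, l: False}
  {l: True, w: True, a: False}
  {w: True, l: False, a: False}
  {a: True, w: True, l: True}


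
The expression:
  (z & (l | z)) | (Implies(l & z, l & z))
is always true.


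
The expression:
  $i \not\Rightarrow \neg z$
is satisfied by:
  {z: True, i: True}


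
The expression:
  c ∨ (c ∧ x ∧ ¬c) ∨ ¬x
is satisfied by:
  {c: True, x: False}
  {x: False, c: False}
  {x: True, c: True}


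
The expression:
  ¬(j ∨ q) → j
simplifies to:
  j ∨ q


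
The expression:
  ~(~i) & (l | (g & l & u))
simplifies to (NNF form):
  i & l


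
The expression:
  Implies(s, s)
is always true.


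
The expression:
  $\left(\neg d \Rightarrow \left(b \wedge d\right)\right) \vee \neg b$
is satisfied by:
  {d: True, b: False}
  {b: False, d: False}
  {b: True, d: True}


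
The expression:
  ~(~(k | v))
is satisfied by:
  {k: True, v: True}
  {k: True, v: False}
  {v: True, k: False}


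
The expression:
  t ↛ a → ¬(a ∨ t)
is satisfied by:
  {a: True, t: False}
  {t: False, a: False}
  {t: True, a: True}


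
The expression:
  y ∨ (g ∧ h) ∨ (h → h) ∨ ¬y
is always true.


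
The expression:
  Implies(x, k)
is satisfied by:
  {k: True, x: False}
  {x: False, k: False}
  {x: True, k: True}


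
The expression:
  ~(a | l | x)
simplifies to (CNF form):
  ~a & ~l & ~x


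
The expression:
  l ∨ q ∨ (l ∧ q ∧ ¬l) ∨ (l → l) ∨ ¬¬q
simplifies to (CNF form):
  True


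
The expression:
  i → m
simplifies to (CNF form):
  m ∨ ¬i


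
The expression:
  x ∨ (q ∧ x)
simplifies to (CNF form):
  x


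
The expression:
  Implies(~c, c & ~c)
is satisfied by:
  {c: True}


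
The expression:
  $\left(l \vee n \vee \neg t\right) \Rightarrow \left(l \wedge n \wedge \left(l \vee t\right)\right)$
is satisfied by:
  {n: True, l: True, t: True}
  {n: True, l: True, t: False}
  {t: True, l: False, n: False}


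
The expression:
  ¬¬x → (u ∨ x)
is always true.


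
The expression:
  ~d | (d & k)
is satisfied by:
  {k: True, d: False}
  {d: False, k: False}
  {d: True, k: True}


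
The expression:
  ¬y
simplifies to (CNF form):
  ¬y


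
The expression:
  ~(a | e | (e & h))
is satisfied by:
  {e: False, a: False}


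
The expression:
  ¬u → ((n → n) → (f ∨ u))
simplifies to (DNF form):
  f ∨ u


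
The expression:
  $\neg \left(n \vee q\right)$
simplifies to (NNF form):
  $\neg n \wedge \neg q$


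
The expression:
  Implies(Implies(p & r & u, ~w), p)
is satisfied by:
  {p: True}


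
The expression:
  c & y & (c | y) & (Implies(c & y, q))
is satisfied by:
  {c: True, y: True, q: True}


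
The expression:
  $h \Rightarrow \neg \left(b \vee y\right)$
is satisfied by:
  {y: False, h: False, b: False}
  {b: True, y: False, h: False}
  {y: True, b: False, h: False}
  {b: True, y: True, h: False}
  {h: True, b: False, y: False}


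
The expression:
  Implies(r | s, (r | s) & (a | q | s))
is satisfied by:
  {a: True, q: True, s: True, r: False}
  {a: True, q: True, s: False, r: False}
  {a: True, s: True, q: False, r: False}
  {a: True, s: False, q: False, r: False}
  {q: True, s: True, a: False, r: False}
  {q: True, s: False, a: False, r: False}
  {s: True, a: False, q: False, r: False}
  {s: False, a: False, q: False, r: False}
  {r: True, a: True, q: True, s: True}
  {r: True, a: True, q: True, s: False}
  {r: True, a: True, s: True, q: False}
  {r: True, a: True, s: False, q: False}
  {r: True, q: True, s: True, a: False}
  {r: True, q: True, s: False, a: False}
  {r: True, s: True, q: False, a: False}


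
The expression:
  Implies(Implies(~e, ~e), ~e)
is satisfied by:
  {e: False}


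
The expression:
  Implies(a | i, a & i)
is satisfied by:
  {i: False, a: False}
  {a: True, i: True}


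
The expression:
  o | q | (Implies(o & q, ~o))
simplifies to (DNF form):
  True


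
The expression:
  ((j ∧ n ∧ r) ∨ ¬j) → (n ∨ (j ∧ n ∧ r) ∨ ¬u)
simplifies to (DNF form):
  j ∨ n ∨ ¬u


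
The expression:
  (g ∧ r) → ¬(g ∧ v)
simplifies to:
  ¬g ∨ ¬r ∨ ¬v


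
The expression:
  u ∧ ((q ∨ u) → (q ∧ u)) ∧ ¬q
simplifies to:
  False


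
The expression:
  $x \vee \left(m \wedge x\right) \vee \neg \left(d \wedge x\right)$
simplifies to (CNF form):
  $\text{True}$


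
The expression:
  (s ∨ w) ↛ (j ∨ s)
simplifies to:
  w ∧ ¬j ∧ ¬s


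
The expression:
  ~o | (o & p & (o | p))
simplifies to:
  p | ~o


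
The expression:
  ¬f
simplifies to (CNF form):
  ¬f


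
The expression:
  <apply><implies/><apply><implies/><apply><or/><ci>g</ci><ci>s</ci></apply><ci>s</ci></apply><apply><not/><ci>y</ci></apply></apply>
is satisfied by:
  {g: True, y: False, s: False}
  {g: False, y: False, s: False}
  {s: True, g: True, y: False}
  {s: True, g: False, y: False}
  {y: True, g: True, s: False}


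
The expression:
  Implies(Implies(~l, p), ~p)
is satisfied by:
  {p: False}


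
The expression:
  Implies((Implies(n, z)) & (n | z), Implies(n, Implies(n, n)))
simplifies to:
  True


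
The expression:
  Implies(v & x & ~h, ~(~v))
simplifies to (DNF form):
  True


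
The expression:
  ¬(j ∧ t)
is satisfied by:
  {t: False, j: False}
  {j: True, t: False}
  {t: True, j: False}


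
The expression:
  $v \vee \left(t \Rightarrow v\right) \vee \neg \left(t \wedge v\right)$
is always true.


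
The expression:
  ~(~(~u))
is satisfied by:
  {u: False}


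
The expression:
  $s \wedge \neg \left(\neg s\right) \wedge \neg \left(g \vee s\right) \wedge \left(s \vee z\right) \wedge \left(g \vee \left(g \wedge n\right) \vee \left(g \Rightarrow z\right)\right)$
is never true.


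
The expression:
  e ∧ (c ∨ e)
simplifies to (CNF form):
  e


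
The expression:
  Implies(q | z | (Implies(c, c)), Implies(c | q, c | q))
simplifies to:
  True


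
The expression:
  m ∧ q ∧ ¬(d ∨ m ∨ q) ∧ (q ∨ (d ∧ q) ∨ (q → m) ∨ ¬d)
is never true.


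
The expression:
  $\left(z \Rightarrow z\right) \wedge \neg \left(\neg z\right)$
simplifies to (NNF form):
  $z$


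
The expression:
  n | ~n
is always true.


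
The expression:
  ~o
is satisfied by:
  {o: False}


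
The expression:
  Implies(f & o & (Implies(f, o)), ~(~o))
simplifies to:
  True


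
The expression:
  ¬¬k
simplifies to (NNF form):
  k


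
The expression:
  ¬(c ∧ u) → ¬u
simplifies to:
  c ∨ ¬u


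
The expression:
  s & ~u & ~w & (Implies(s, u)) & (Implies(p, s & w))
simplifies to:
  False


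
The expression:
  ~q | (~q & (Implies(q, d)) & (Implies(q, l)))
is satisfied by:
  {q: False}


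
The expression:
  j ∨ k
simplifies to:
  j ∨ k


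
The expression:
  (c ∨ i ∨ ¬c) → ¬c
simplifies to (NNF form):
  ¬c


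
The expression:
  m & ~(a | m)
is never true.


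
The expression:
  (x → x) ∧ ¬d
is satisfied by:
  {d: False}


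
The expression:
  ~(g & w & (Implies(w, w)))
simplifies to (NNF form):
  ~g | ~w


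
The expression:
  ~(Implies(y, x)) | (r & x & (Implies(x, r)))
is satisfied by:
  {r: True, y: True, x: False}
  {y: True, x: False, r: False}
  {x: True, r: True, y: True}
  {x: True, r: True, y: False}


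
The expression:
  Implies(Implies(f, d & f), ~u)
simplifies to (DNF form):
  ~u | (f & ~d)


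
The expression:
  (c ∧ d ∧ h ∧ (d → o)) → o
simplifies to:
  True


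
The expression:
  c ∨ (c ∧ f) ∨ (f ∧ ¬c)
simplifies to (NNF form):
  c ∨ f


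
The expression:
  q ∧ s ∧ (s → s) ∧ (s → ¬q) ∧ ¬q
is never true.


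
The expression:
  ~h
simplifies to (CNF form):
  ~h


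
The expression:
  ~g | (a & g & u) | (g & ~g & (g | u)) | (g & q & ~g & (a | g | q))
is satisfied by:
  {u: True, a: True, g: False}
  {u: True, a: False, g: False}
  {a: True, u: False, g: False}
  {u: False, a: False, g: False}
  {u: True, g: True, a: True}


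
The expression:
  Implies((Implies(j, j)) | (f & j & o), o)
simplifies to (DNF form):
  o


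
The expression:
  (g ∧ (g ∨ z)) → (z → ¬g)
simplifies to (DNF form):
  ¬g ∨ ¬z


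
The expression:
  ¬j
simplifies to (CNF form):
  ¬j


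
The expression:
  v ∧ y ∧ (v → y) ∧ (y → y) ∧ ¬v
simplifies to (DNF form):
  False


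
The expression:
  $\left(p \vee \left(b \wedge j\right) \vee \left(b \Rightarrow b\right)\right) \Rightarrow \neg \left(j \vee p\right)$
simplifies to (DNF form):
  $\neg j \wedge \neg p$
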